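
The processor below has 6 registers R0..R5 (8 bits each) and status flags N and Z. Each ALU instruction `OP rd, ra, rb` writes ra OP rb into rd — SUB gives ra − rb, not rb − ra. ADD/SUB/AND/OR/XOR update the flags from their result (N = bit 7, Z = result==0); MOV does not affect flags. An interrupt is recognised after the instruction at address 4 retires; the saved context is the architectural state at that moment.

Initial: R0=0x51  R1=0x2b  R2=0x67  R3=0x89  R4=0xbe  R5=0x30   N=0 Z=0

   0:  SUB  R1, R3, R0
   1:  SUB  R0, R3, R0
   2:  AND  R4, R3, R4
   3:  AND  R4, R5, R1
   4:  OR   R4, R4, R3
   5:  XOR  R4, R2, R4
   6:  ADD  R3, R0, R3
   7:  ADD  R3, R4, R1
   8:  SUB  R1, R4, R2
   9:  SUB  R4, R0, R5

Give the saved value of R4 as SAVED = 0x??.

after  0: R0=0x51 R1=0x38 R2=0x67 R3=0x89 R4=0xbe R5=0x30  N=0 Z=0
after  1: R0=0x38 R1=0x38 R2=0x67 R3=0x89 R4=0xbe R5=0x30  N=0 Z=0
after  2: R0=0x38 R1=0x38 R2=0x67 R3=0x89 R4=0x88 R5=0x30  N=1 Z=0
after  3: R0=0x38 R1=0x38 R2=0x67 R3=0x89 R4=0x30 R5=0x30  N=0 Z=0
after  4: R0=0x38 R1=0x38 R2=0x67 R3=0x89 R4=0xb9 R5=0x30  N=1 Z=0
-- IRQ taken; context saved, return-PC = 5 --

SAVED = 0xb9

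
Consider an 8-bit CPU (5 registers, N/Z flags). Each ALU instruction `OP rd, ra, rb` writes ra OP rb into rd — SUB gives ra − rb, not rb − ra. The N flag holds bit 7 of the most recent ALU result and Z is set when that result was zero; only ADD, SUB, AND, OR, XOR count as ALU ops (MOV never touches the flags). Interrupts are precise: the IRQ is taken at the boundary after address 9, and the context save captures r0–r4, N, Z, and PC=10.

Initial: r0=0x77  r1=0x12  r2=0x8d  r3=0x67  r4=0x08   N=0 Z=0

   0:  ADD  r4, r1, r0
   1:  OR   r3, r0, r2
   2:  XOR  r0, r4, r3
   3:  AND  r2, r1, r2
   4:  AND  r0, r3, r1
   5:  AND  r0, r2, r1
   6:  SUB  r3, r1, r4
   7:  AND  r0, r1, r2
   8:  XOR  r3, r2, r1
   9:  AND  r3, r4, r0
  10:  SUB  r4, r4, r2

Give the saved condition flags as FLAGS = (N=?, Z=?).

FLAGS = (N=0, Z=1)

after  0: r0=0x77 r1=0x12 r2=0x8d r3=0x67 r4=0x89  N=1 Z=0
after  1: r0=0x77 r1=0x12 r2=0x8d r3=0xff r4=0x89  N=1 Z=0
after  2: r0=0x76 r1=0x12 r2=0x8d r3=0xff r4=0x89  N=0 Z=0
after  3: r0=0x76 r1=0x12 r2=0x00 r3=0xff r4=0x89  N=0 Z=1
after  4: r0=0x12 r1=0x12 r2=0x00 r3=0xff r4=0x89  N=0 Z=0
after  5: r0=0x00 r1=0x12 r2=0x00 r3=0xff r4=0x89  N=0 Z=1
after  6: r0=0x00 r1=0x12 r2=0x00 r3=0x89 r4=0x89  N=1 Z=0
after  7: r0=0x00 r1=0x12 r2=0x00 r3=0x89 r4=0x89  N=0 Z=1
after  8: r0=0x00 r1=0x12 r2=0x00 r3=0x12 r4=0x89  N=0 Z=0
after  9: r0=0x00 r1=0x12 r2=0x00 r3=0x00 r4=0x89  N=0 Z=1
-- IRQ taken; context saved, return-PC = 10 --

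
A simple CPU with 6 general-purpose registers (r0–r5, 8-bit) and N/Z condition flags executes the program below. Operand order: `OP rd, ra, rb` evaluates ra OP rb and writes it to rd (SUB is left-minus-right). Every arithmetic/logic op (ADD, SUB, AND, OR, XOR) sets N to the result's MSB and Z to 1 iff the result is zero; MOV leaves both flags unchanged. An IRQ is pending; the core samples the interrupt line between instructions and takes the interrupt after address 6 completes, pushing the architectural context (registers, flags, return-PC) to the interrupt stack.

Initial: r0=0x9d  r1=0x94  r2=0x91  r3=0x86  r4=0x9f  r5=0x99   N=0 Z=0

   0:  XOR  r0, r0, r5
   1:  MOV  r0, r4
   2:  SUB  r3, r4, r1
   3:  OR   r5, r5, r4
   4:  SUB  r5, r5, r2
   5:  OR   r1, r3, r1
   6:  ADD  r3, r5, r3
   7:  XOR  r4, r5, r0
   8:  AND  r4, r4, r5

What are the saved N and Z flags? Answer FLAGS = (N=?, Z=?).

after  0: r0=0x04 r1=0x94 r2=0x91 r3=0x86 r4=0x9f r5=0x99  N=0 Z=0
after  1: r0=0x9f r1=0x94 r2=0x91 r3=0x86 r4=0x9f r5=0x99  N=0 Z=0
after  2: r0=0x9f r1=0x94 r2=0x91 r3=0x0b r4=0x9f r5=0x99  N=0 Z=0
after  3: r0=0x9f r1=0x94 r2=0x91 r3=0x0b r4=0x9f r5=0x9f  N=1 Z=0
after  4: r0=0x9f r1=0x94 r2=0x91 r3=0x0b r4=0x9f r5=0x0e  N=0 Z=0
after  5: r0=0x9f r1=0x9f r2=0x91 r3=0x0b r4=0x9f r5=0x0e  N=1 Z=0
after  6: r0=0x9f r1=0x9f r2=0x91 r3=0x19 r4=0x9f r5=0x0e  N=0 Z=0
-- IRQ taken; context saved, return-PC = 7 --

FLAGS = (N=0, Z=0)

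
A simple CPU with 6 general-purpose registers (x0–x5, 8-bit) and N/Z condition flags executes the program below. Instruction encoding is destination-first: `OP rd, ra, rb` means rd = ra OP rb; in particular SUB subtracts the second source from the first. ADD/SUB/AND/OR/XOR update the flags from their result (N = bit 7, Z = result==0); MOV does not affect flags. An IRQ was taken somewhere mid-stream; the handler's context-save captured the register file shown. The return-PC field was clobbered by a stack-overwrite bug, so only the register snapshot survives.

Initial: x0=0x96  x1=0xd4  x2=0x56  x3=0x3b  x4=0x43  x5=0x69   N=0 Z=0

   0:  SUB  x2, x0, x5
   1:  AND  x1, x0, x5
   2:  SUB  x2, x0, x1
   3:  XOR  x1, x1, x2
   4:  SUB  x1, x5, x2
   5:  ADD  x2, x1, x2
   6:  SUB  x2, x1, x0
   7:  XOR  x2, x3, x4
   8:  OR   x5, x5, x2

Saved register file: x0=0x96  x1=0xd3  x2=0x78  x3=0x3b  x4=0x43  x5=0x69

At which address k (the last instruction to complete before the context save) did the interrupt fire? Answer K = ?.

after  0: x0=0x96 x1=0xd4 x2=0x2d x3=0x3b x4=0x43 x5=0x69  N=0 Z=0
after  1: x0=0x96 x1=0x00 x2=0x2d x3=0x3b x4=0x43 x5=0x69  N=0 Z=1
after  2: x0=0x96 x1=0x00 x2=0x96 x3=0x3b x4=0x43 x5=0x69  N=1 Z=0
after  3: x0=0x96 x1=0x96 x2=0x96 x3=0x3b x4=0x43 x5=0x69  N=1 Z=0
after  4: x0=0x96 x1=0xd3 x2=0x96 x3=0x3b x4=0x43 x5=0x69  N=1 Z=0
after  5: x0=0x96 x1=0xd3 x2=0x69 x3=0x3b x4=0x43 x5=0x69  N=0 Z=0
after  6: x0=0x96 x1=0xd3 x2=0x3d x3=0x3b x4=0x43 x5=0x69  N=0 Z=0
after  7: x0=0x96 x1=0xd3 x2=0x78 x3=0x3b x4=0x43 x5=0x69  N=0 Z=0
-- IRQ taken; context saved, return-PC = 8 --

K = 7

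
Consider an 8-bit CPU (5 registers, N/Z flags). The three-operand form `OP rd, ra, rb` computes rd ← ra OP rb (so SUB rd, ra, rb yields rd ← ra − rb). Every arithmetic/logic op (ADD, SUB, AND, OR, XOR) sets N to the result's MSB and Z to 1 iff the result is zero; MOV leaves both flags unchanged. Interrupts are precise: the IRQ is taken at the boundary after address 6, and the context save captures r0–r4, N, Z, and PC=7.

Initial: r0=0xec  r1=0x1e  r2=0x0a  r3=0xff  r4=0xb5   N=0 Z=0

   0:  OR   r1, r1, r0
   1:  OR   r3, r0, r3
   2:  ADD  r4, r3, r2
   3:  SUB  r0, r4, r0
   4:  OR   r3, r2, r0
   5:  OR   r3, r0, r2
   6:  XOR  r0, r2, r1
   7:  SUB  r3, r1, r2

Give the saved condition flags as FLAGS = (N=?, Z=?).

FLAGS = (N=1, Z=0)

after  0: r0=0xec r1=0xfe r2=0x0a r3=0xff r4=0xb5  N=1 Z=0
after  1: r0=0xec r1=0xfe r2=0x0a r3=0xff r4=0xb5  N=1 Z=0
after  2: r0=0xec r1=0xfe r2=0x0a r3=0xff r4=0x09  N=0 Z=0
after  3: r0=0x1d r1=0xfe r2=0x0a r3=0xff r4=0x09  N=0 Z=0
after  4: r0=0x1d r1=0xfe r2=0x0a r3=0x1f r4=0x09  N=0 Z=0
after  5: r0=0x1d r1=0xfe r2=0x0a r3=0x1f r4=0x09  N=0 Z=0
after  6: r0=0xf4 r1=0xfe r2=0x0a r3=0x1f r4=0x09  N=1 Z=0
-- IRQ taken; context saved, return-PC = 7 --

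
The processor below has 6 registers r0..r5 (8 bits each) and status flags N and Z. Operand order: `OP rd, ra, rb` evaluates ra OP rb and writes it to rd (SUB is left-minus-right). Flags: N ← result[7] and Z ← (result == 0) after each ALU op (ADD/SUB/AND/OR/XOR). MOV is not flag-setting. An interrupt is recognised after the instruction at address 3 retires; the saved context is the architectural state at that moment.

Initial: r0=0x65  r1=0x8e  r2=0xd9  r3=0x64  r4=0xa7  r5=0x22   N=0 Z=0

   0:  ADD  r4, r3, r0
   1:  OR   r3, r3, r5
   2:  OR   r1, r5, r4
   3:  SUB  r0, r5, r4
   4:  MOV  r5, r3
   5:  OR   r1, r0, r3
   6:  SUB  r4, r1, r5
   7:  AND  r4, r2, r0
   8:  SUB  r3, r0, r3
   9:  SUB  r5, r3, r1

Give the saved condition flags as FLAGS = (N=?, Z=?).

FLAGS = (N=0, Z=0)

after  0: r0=0x65 r1=0x8e r2=0xd9 r3=0x64 r4=0xc9 r5=0x22  N=1 Z=0
after  1: r0=0x65 r1=0x8e r2=0xd9 r3=0x66 r4=0xc9 r5=0x22  N=0 Z=0
after  2: r0=0x65 r1=0xeb r2=0xd9 r3=0x66 r4=0xc9 r5=0x22  N=1 Z=0
after  3: r0=0x59 r1=0xeb r2=0xd9 r3=0x66 r4=0xc9 r5=0x22  N=0 Z=0
-- IRQ taken; context saved, return-PC = 4 --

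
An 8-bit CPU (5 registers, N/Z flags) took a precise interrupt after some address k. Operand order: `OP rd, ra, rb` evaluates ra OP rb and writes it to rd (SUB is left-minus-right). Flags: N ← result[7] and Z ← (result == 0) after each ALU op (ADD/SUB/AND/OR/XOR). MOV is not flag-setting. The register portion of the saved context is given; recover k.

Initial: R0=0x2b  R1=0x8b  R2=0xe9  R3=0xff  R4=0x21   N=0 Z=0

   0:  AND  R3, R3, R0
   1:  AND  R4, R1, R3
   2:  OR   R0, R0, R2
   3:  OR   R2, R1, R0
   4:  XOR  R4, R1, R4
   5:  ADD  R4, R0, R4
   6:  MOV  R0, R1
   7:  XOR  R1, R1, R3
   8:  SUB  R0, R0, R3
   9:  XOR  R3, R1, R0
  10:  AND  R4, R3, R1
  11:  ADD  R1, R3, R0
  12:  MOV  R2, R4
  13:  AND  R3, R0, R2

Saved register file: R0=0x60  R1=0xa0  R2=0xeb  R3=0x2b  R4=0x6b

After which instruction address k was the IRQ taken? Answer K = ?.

K = 8

after  0: R0=0x2b R1=0x8b R2=0xe9 R3=0x2b R4=0x21  N=0 Z=0
after  1: R0=0x2b R1=0x8b R2=0xe9 R3=0x2b R4=0x0b  N=0 Z=0
after  2: R0=0xeb R1=0x8b R2=0xe9 R3=0x2b R4=0x0b  N=1 Z=0
after  3: R0=0xeb R1=0x8b R2=0xeb R3=0x2b R4=0x0b  N=1 Z=0
after  4: R0=0xeb R1=0x8b R2=0xeb R3=0x2b R4=0x80  N=1 Z=0
after  5: R0=0xeb R1=0x8b R2=0xeb R3=0x2b R4=0x6b  N=0 Z=0
after  6: R0=0x8b R1=0x8b R2=0xeb R3=0x2b R4=0x6b  N=0 Z=0
after  7: R0=0x8b R1=0xa0 R2=0xeb R3=0x2b R4=0x6b  N=1 Z=0
after  8: R0=0x60 R1=0xa0 R2=0xeb R3=0x2b R4=0x6b  N=0 Z=0
-- IRQ taken; context saved, return-PC = 9 --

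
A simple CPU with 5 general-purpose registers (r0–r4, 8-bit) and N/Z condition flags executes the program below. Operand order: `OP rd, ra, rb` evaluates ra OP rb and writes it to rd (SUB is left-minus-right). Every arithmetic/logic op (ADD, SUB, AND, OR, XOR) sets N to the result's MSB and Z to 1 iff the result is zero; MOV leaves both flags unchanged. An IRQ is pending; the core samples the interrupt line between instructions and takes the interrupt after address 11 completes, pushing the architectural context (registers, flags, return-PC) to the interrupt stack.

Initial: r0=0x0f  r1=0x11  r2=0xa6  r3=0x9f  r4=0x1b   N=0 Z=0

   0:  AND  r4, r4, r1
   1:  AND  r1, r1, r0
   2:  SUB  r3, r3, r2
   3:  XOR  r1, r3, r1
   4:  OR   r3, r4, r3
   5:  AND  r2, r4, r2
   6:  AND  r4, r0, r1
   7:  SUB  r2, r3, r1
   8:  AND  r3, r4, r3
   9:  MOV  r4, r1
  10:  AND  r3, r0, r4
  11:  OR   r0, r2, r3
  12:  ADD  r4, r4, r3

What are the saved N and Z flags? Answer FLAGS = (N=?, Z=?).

FLAGS = (N=0, Z=0)

after  0: r0=0x0f r1=0x11 r2=0xa6 r3=0x9f r4=0x11  N=0 Z=0
after  1: r0=0x0f r1=0x01 r2=0xa6 r3=0x9f r4=0x11  N=0 Z=0
after  2: r0=0x0f r1=0x01 r2=0xa6 r3=0xf9 r4=0x11  N=1 Z=0
after  3: r0=0x0f r1=0xf8 r2=0xa6 r3=0xf9 r4=0x11  N=1 Z=0
after  4: r0=0x0f r1=0xf8 r2=0xa6 r3=0xf9 r4=0x11  N=1 Z=0
after  5: r0=0x0f r1=0xf8 r2=0x00 r3=0xf9 r4=0x11  N=0 Z=1
after  6: r0=0x0f r1=0xf8 r2=0x00 r3=0xf9 r4=0x08  N=0 Z=0
after  7: r0=0x0f r1=0xf8 r2=0x01 r3=0xf9 r4=0x08  N=0 Z=0
after  8: r0=0x0f r1=0xf8 r2=0x01 r3=0x08 r4=0x08  N=0 Z=0
after  9: r0=0x0f r1=0xf8 r2=0x01 r3=0x08 r4=0xf8  N=0 Z=0
after 10: r0=0x0f r1=0xf8 r2=0x01 r3=0x08 r4=0xf8  N=0 Z=0
after 11: r0=0x09 r1=0xf8 r2=0x01 r3=0x08 r4=0xf8  N=0 Z=0
-- IRQ taken; context saved, return-PC = 12 --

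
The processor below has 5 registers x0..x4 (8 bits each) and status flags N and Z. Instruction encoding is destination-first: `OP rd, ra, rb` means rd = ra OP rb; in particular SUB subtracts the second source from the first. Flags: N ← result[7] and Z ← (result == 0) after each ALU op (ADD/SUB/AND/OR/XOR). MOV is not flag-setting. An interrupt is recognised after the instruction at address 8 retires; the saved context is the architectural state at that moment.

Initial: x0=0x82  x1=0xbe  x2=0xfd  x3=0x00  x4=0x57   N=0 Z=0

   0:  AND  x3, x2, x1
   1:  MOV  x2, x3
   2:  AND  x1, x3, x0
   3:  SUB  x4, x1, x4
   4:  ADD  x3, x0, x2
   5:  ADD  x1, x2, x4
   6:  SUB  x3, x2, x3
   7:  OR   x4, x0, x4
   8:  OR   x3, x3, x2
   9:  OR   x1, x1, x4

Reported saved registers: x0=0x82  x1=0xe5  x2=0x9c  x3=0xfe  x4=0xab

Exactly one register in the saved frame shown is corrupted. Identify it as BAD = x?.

BAD = x2

after  0: x0=0x82 x1=0xbe x2=0xfd x3=0xbc x4=0x57  N=1 Z=0
after  1: x0=0x82 x1=0xbe x2=0xbc x3=0xbc x4=0x57  N=1 Z=0
after  2: x0=0x82 x1=0x80 x2=0xbc x3=0xbc x4=0x57  N=1 Z=0
after  3: x0=0x82 x1=0x80 x2=0xbc x3=0xbc x4=0x29  N=0 Z=0
after  4: x0=0x82 x1=0x80 x2=0xbc x3=0x3e x4=0x29  N=0 Z=0
after  5: x0=0x82 x1=0xe5 x2=0xbc x3=0x3e x4=0x29  N=1 Z=0
after  6: x0=0x82 x1=0xe5 x2=0xbc x3=0x7e x4=0x29  N=0 Z=0
after  7: x0=0x82 x1=0xe5 x2=0xbc x3=0x7e x4=0xab  N=1 Z=0
after  8: x0=0x82 x1=0xe5 x2=0xbc x3=0xfe x4=0xab  N=1 Z=0
-- IRQ taken; context saved, return-PC = 9 --
mismatch: x2: reported 0x9c vs actual 0xbc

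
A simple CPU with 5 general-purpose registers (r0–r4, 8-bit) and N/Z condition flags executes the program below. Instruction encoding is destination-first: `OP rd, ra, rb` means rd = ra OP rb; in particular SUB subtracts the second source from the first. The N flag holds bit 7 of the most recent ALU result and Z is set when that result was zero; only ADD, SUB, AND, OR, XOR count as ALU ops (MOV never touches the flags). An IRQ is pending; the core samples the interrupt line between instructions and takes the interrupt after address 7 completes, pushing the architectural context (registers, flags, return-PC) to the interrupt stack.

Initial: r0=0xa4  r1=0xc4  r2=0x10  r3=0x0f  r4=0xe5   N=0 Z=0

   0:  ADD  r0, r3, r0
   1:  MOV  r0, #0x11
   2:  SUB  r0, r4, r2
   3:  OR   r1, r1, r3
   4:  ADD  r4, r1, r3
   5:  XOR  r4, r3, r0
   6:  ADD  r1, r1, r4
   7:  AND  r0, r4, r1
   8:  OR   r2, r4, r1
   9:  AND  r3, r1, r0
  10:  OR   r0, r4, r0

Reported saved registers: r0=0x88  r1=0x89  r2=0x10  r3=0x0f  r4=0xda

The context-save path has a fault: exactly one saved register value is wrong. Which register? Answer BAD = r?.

BAD = r1

after  0: r0=0xb3 r1=0xc4 r2=0x10 r3=0x0f r4=0xe5  N=1 Z=0
after  1: r0=0x11 r1=0xc4 r2=0x10 r3=0x0f r4=0xe5  N=1 Z=0
after  2: r0=0xd5 r1=0xc4 r2=0x10 r3=0x0f r4=0xe5  N=1 Z=0
after  3: r0=0xd5 r1=0xcf r2=0x10 r3=0x0f r4=0xe5  N=1 Z=0
after  4: r0=0xd5 r1=0xcf r2=0x10 r3=0x0f r4=0xde  N=1 Z=0
after  5: r0=0xd5 r1=0xcf r2=0x10 r3=0x0f r4=0xda  N=1 Z=0
after  6: r0=0xd5 r1=0xa9 r2=0x10 r3=0x0f r4=0xda  N=1 Z=0
after  7: r0=0x88 r1=0xa9 r2=0x10 r3=0x0f r4=0xda  N=1 Z=0
-- IRQ taken; context saved, return-PC = 8 --
mismatch: r1: reported 0x89 vs actual 0xa9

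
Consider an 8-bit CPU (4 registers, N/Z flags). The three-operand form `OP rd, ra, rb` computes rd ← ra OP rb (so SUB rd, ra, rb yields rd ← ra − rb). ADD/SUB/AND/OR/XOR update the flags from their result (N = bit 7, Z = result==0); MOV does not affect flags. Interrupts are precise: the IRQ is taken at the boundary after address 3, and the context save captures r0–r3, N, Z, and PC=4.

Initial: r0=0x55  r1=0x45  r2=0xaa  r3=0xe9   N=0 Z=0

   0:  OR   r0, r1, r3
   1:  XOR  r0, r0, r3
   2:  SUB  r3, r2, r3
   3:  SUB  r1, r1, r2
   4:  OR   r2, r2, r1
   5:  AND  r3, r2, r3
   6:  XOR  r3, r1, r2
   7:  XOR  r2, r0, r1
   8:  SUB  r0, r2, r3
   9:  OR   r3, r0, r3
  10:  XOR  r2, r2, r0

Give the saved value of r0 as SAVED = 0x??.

after  0: r0=0xed r1=0x45 r2=0xaa r3=0xe9  N=1 Z=0
after  1: r0=0x04 r1=0x45 r2=0xaa r3=0xe9  N=0 Z=0
after  2: r0=0x04 r1=0x45 r2=0xaa r3=0xc1  N=1 Z=0
after  3: r0=0x04 r1=0x9b r2=0xaa r3=0xc1  N=1 Z=0
-- IRQ taken; context saved, return-PC = 4 --

SAVED = 0x04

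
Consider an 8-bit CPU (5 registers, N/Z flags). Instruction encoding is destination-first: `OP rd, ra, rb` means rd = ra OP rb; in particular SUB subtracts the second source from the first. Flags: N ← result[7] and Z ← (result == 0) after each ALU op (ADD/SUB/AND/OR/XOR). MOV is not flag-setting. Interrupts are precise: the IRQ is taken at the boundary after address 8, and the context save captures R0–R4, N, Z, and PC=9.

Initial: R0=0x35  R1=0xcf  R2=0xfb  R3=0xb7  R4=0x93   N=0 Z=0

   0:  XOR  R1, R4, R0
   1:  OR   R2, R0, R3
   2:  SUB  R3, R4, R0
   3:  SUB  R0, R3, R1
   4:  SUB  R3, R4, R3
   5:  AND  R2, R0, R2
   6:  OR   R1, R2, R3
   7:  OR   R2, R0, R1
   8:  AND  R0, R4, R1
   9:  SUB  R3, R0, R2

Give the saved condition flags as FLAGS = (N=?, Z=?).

FLAGS = (N=1, Z=0)

after  0: R0=0x35 R1=0xa6 R2=0xfb R3=0xb7 R4=0x93  N=1 Z=0
after  1: R0=0x35 R1=0xa6 R2=0xb7 R3=0xb7 R4=0x93  N=1 Z=0
after  2: R0=0x35 R1=0xa6 R2=0xb7 R3=0x5e R4=0x93  N=0 Z=0
after  3: R0=0xb8 R1=0xa6 R2=0xb7 R3=0x5e R4=0x93  N=1 Z=0
after  4: R0=0xb8 R1=0xa6 R2=0xb7 R3=0x35 R4=0x93  N=0 Z=0
after  5: R0=0xb8 R1=0xa6 R2=0xb0 R3=0x35 R4=0x93  N=1 Z=0
after  6: R0=0xb8 R1=0xb5 R2=0xb0 R3=0x35 R4=0x93  N=1 Z=0
after  7: R0=0xb8 R1=0xb5 R2=0xbd R3=0x35 R4=0x93  N=1 Z=0
after  8: R0=0x91 R1=0xb5 R2=0xbd R3=0x35 R4=0x93  N=1 Z=0
-- IRQ taken; context saved, return-PC = 9 --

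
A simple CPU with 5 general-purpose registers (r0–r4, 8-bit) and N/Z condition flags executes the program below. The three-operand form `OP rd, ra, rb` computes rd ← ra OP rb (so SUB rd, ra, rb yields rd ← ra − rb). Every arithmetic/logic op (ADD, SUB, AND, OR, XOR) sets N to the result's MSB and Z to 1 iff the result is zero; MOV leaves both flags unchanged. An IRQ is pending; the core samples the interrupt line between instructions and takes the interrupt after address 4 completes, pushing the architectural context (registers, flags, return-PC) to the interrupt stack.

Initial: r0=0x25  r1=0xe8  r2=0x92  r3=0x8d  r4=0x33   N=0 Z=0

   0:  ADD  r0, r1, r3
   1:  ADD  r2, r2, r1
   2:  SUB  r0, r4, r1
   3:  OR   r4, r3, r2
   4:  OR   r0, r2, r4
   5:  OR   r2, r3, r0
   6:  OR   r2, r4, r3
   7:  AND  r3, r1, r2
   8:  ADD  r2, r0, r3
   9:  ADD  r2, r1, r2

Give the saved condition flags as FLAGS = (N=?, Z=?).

FLAGS = (N=1, Z=0)

after  0: r0=0x75 r1=0xe8 r2=0x92 r3=0x8d r4=0x33  N=0 Z=0
after  1: r0=0x75 r1=0xe8 r2=0x7a r3=0x8d r4=0x33  N=0 Z=0
after  2: r0=0x4b r1=0xe8 r2=0x7a r3=0x8d r4=0x33  N=0 Z=0
after  3: r0=0x4b r1=0xe8 r2=0x7a r3=0x8d r4=0xff  N=1 Z=0
after  4: r0=0xff r1=0xe8 r2=0x7a r3=0x8d r4=0xff  N=1 Z=0
-- IRQ taken; context saved, return-PC = 5 --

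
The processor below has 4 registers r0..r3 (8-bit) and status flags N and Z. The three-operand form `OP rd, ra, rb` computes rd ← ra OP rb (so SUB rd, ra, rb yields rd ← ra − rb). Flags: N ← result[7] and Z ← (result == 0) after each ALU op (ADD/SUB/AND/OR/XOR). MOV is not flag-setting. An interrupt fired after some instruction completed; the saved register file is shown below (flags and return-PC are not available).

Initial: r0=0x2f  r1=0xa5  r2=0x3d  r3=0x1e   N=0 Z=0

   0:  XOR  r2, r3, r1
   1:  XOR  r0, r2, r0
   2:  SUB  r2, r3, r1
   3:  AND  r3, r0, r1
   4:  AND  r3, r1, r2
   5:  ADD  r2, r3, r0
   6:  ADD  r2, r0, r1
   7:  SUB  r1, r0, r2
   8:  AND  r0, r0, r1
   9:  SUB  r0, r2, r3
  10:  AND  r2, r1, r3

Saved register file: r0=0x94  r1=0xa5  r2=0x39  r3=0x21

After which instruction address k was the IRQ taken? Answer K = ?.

after  0: r0=0x2f r1=0xa5 r2=0xbb r3=0x1e  N=1 Z=0
after  1: r0=0x94 r1=0xa5 r2=0xbb r3=0x1e  N=1 Z=0
after  2: r0=0x94 r1=0xa5 r2=0x79 r3=0x1e  N=0 Z=0
after  3: r0=0x94 r1=0xa5 r2=0x79 r3=0x84  N=1 Z=0
after  4: r0=0x94 r1=0xa5 r2=0x79 r3=0x21  N=0 Z=0
after  5: r0=0x94 r1=0xa5 r2=0xb5 r3=0x21  N=1 Z=0
after  6: r0=0x94 r1=0xa5 r2=0x39 r3=0x21  N=0 Z=0
-- IRQ taken; context saved, return-PC = 7 --

K = 6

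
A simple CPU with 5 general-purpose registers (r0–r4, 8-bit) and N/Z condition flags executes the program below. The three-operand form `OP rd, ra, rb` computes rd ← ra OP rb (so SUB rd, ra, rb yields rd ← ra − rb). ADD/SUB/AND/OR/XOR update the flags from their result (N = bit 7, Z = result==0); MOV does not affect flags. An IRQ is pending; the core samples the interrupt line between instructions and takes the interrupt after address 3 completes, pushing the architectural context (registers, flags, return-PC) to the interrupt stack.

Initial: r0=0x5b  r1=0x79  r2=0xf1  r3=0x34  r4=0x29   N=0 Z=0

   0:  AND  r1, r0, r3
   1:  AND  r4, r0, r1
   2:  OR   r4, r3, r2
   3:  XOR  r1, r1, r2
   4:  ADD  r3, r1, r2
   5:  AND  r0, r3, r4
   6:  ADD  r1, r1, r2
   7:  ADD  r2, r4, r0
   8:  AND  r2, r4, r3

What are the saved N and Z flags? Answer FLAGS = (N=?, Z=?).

after  0: r0=0x5b r1=0x10 r2=0xf1 r3=0x34 r4=0x29  N=0 Z=0
after  1: r0=0x5b r1=0x10 r2=0xf1 r3=0x34 r4=0x10  N=0 Z=0
after  2: r0=0x5b r1=0x10 r2=0xf1 r3=0x34 r4=0xf5  N=1 Z=0
after  3: r0=0x5b r1=0xe1 r2=0xf1 r3=0x34 r4=0xf5  N=1 Z=0
-- IRQ taken; context saved, return-PC = 4 --

FLAGS = (N=1, Z=0)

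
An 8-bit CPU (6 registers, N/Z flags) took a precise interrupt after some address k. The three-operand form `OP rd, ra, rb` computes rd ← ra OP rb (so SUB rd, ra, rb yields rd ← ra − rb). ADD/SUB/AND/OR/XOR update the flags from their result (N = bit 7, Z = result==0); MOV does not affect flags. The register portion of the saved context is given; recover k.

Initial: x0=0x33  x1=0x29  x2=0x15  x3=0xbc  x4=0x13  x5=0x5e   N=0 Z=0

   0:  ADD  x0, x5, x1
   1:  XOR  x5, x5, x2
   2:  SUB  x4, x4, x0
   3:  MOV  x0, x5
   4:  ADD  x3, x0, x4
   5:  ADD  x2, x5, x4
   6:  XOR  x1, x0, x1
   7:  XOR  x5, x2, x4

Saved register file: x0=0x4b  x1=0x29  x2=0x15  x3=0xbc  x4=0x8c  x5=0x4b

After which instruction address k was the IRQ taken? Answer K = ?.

after  0: x0=0x87 x1=0x29 x2=0x15 x3=0xbc x4=0x13 x5=0x5e  N=1 Z=0
after  1: x0=0x87 x1=0x29 x2=0x15 x3=0xbc x4=0x13 x5=0x4b  N=0 Z=0
after  2: x0=0x87 x1=0x29 x2=0x15 x3=0xbc x4=0x8c x5=0x4b  N=1 Z=0
after  3: x0=0x4b x1=0x29 x2=0x15 x3=0xbc x4=0x8c x5=0x4b  N=1 Z=0
-- IRQ taken; context saved, return-PC = 4 --

K = 3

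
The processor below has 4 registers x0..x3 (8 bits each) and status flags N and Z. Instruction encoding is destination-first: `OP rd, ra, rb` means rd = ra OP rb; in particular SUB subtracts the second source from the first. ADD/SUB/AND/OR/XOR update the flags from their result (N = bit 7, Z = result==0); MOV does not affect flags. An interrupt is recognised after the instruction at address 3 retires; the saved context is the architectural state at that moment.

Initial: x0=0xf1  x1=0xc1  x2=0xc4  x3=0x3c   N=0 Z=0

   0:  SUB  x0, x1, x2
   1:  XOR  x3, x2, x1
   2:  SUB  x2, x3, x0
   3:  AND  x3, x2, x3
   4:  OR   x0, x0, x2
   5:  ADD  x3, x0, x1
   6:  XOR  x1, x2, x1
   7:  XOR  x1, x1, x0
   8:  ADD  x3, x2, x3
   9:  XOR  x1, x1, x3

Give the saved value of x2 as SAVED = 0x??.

after  0: x0=0xfd x1=0xc1 x2=0xc4 x3=0x3c  N=1 Z=0
after  1: x0=0xfd x1=0xc1 x2=0xc4 x3=0x05  N=0 Z=0
after  2: x0=0xfd x1=0xc1 x2=0x08 x3=0x05  N=0 Z=0
after  3: x0=0xfd x1=0xc1 x2=0x08 x3=0x00  N=0 Z=1
-- IRQ taken; context saved, return-PC = 4 --

SAVED = 0x08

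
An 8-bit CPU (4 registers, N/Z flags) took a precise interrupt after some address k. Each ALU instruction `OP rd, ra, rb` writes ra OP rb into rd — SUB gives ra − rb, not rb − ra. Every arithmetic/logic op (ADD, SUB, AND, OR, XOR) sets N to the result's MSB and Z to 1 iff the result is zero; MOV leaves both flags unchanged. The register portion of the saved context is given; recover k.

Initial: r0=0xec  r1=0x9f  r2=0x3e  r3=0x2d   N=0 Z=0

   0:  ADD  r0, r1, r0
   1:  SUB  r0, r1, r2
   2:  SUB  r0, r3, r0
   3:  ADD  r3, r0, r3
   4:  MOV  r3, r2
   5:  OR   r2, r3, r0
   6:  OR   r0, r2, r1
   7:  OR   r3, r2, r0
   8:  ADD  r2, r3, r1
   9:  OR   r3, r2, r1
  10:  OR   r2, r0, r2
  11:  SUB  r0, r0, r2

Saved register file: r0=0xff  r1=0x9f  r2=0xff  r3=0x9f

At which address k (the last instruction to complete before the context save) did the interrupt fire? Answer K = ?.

K = 10

after  0: r0=0x8b r1=0x9f r2=0x3e r3=0x2d  N=1 Z=0
after  1: r0=0x61 r1=0x9f r2=0x3e r3=0x2d  N=0 Z=0
after  2: r0=0xcc r1=0x9f r2=0x3e r3=0x2d  N=1 Z=0
after  3: r0=0xcc r1=0x9f r2=0x3e r3=0xf9  N=1 Z=0
after  4: r0=0xcc r1=0x9f r2=0x3e r3=0x3e  N=1 Z=0
after  5: r0=0xcc r1=0x9f r2=0xfe r3=0x3e  N=1 Z=0
after  6: r0=0xff r1=0x9f r2=0xfe r3=0x3e  N=1 Z=0
after  7: r0=0xff r1=0x9f r2=0xfe r3=0xff  N=1 Z=0
after  8: r0=0xff r1=0x9f r2=0x9e r3=0xff  N=1 Z=0
after  9: r0=0xff r1=0x9f r2=0x9e r3=0x9f  N=1 Z=0
after 10: r0=0xff r1=0x9f r2=0xff r3=0x9f  N=1 Z=0
-- IRQ taken; context saved, return-PC = 11 --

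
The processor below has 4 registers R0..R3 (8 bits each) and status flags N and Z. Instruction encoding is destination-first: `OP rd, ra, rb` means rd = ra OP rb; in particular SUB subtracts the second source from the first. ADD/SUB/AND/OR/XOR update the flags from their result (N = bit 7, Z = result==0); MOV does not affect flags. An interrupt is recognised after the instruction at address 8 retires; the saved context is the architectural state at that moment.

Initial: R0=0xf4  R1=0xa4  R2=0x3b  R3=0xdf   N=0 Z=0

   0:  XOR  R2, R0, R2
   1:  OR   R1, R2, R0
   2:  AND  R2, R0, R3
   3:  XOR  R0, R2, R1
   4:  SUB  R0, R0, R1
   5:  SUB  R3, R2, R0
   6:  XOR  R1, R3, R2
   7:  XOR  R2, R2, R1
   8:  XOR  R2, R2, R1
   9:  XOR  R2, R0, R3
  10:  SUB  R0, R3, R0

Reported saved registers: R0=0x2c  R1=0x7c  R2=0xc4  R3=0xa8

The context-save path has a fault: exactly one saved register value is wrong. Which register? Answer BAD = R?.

BAD = R2

after  0: R0=0xf4 R1=0xa4 R2=0xcf R3=0xdf  N=1 Z=0
after  1: R0=0xf4 R1=0xff R2=0xcf R3=0xdf  N=1 Z=0
after  2: R0=0xf4 R1=0xff R2=0xd4 R3=0xdf  N=1 Z=0
after  3: R0=0x2b R1=0xff R2=0xd4 R3=0xdf  N=0 Z=0
after  4: R0=0x2c R1=0xff R2=0xd4 R3=0xdf  N=0 Z=0
after  5: R0=0x2c R1=0xff R2=0xd4 R3=0xa8  N=1 Z=0
after  6: R0=0x2c R1=0x7c R2=0xd4 R3=0xa8  N=0 Z=0
after  7: R0=0x2c R1=0x7c R2=0xa8 R3=0xa8  N=1 Z=0
after  8: R0=0x2c R1=0x7c R2=0xd4 R3=0xa8  N=1 Z=0
-- IRQ taken; context saved, return-PC = 9 --
mismatch: R2: reported 0xc4 vs actual 0xd4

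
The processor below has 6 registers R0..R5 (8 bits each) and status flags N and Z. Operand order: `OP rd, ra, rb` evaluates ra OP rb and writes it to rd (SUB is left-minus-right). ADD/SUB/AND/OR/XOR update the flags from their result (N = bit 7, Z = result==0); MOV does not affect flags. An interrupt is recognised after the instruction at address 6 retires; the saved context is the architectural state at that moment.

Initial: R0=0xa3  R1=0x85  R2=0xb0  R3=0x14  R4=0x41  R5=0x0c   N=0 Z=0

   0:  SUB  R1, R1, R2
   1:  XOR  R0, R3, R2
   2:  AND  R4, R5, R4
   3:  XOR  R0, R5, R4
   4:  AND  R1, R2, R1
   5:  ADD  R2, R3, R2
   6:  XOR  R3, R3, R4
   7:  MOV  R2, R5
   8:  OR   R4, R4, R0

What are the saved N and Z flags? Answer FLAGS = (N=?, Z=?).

FLAGS = (N=0, Z=0)

after  0: R0=0xa3 R1=0xd5 R2=0xb0 R3=0x14 R4=0x41 R5=0x0c  N=1 Z=0
after  1: R0=0xa4 R1=0xd5 R2=0xb0 R3=0x14 R4=0x41 R5=0x0c  N=1 Z=0
after  2: R0=0xa4 R1=0xd5 R2=0xb0 R3=0x14 R4=0x00 R5=0x0c  N=0 Z=1
after  3: R0=0x0c R1=0xd5 R2=0xb0 R3=0x14 R4=0x00 R5=0x0c  N=0 Z=0
after  4: R0=0x0c R1=0x90 R2=0xb0 R3=0x14 R4=0x00 R5=0x0c  N=1 Z=0
after  5: R0=0x0c R1=0x90 R2=0xc4 R3=0x14 R4=0x00 R5=0x0c  N=1 Z=0
after  6: R0=0x0c R1=0x90 R2=0xc4 R3=0x14 R4=0x00 R5=0x0c  N=0 Z=0
-- IRQ taken; context saved, return-PC = 7 --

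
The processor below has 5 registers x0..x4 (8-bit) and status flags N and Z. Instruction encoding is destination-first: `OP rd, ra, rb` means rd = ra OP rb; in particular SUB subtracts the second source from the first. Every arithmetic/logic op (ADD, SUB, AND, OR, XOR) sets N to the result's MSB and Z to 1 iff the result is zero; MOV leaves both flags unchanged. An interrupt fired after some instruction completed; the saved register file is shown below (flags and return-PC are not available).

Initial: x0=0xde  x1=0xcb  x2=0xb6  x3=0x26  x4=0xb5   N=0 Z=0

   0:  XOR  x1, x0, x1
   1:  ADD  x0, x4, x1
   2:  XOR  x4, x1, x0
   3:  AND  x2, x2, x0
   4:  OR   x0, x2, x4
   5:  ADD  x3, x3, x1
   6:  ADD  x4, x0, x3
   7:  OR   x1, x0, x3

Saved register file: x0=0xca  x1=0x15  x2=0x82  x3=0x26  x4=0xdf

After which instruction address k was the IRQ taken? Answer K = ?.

K = 3

after  0: x0=0xde x1=0x15 x2=0xb6 x3=0x26 x4=0xb5  N=0 Z=0
after  1: x0=0xca x1=0x15 x2=0xb6 x3=0x26 x4=0xb5  N=1 Z=0
after  2: x0=0xca x1=0x15 x2=0xb6 x3=0x26 x4=0xdf  N=1 Z=0
after  3: x0=0xca x1=0x15 x2=0x82 x3=0x26 x4=0xdf  N=1 Z=0
-- IRQ taken; context saved, return-PC = 4 --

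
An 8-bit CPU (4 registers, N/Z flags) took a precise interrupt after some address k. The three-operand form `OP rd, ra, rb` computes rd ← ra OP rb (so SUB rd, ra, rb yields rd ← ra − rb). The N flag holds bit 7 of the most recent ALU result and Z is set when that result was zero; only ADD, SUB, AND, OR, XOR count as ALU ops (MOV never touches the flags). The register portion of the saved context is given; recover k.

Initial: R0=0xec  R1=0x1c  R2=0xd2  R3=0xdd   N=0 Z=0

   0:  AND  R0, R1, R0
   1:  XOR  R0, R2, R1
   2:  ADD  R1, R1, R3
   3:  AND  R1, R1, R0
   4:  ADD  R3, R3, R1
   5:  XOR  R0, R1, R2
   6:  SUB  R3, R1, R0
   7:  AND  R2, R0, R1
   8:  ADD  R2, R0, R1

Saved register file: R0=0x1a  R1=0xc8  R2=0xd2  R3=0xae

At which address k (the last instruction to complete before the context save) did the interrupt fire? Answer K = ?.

after  0: R0=0x0c R1=0x1c R2=0xd2 R3=0xdd  N=0 Z=0
after  1: R0=0xce R1=0x1c R2=0xd2 R3=0xdd  N=1 Z=0
after  2: R0=0xce R1=0xf9 R2=0xd2 R3=0xdd  N=1 Z=0
after  3: R0=0xce R1=0xc8 R2=0xd2 R3=0xdd  N=1 Z=0
after  4: R0=0xce R1=0xc8 R2=0xd2 R3=0xa5  N=1 Z=0
after  5: R0=0x1a R1=0xc8 R2=0xd2 R3=0xa5  N=0 Z=0
after  6: R0=0x1a R1=0xc8 R2=0xd2 R3=0xae  N=1 Z=0
-- IRQ taken; context saved, return-PC = 7 --

K = 6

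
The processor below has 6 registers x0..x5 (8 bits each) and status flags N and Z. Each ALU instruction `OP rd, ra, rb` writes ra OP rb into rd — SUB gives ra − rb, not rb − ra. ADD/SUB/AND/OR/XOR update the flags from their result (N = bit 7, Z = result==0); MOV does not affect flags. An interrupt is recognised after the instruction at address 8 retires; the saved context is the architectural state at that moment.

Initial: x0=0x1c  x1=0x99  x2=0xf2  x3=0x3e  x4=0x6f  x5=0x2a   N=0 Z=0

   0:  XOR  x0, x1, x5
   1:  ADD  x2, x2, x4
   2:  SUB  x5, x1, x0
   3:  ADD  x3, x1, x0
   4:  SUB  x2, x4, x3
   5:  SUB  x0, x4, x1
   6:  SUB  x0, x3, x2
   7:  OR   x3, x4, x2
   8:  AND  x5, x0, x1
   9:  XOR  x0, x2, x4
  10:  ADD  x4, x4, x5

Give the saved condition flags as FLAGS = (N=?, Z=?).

after  0: x0=0xb3 x1=0x99 x2=0xf2 x3=0x3e x4=0x6f x5=0x2a  N=1 Z=0
after  1: x0=0xb3 x1=0x99 x2=0x61 x3=0x3e x4=0x6f x5=0x2a  N=0 Z=0
after  2: x0=0xb3 x1=0x99 x2=0x61 x3=0x3e x4=0x6f x5=0xe6  N=1 Z=0
after  3: x0=0xb3 x1=0x99 x2=0x61 x3=0x4c x4=0x6f x5=0xe6  N=0 Z=0
after  4: x0=0xb3 x1=0x99 x2=0x23 x3=0x4c x4=0x6f x5=0xe6  N=0 Z=0
after  5: x0=0xd6 x1=0x99 x2=0x23 x3=0x4c x4=0x6f x5=0xe6  N=1 Z=0
after  6: x0=0x29 x1=0x99 x2=0x23 x3=0x4c x4=0x6f x5=0xe6  N=0 Z=0
after  7: x0=0x29 x1=0x99 x2=0x23 x3=0x6f x4=0x6f x5=0xe6  N=0 Z=0
after  8: x0=0x29 x1=0x99 x2=0x23 x3=0x6f x4=0x6f x5=0x09  N=0 Z=0
-- IRQ taken; context saved, return-PC = 9 --

FLAGS = (N=0, Z=0)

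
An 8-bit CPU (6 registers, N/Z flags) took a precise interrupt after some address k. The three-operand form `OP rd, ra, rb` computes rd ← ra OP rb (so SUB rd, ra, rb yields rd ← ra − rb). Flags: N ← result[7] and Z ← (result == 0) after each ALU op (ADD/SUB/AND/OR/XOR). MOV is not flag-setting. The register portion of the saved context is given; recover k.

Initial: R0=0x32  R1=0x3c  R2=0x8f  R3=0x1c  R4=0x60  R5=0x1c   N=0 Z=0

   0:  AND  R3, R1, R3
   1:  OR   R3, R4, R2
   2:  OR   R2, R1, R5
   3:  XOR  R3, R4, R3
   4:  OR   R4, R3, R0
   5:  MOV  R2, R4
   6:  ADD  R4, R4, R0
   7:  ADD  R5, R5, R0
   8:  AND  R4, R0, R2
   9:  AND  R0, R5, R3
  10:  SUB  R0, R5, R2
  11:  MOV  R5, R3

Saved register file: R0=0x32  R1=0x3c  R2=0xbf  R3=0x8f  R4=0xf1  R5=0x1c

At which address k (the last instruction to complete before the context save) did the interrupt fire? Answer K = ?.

after  0: R0=0x32 R1=0x3c R2=0x8f R3=0x1c R4=0x60 R5=0x1c  N=0 Z=0
after  1: R0=0x32 R1=0x3c R2=0x8f R3=0xef R4=0x60 R5=0x1c  N=1 Z=0
after  2: R0=0x32 R1=0x3c R2=0x3c R3=0xef R4=0x60 R5=0x1c  N=0 Z=0
after  3: R0=0x32 R1=0x3c R2=0x3c R3=0x8f R4=0x60 R5=0x1c  N=1 Z=0
after  4: R0=0x32 R1=0x3c R2=0x3c R3=0x8f R4=0xbf R5=0x1c  N=1 Z=0
after  5: R0=0x32 R1=0x3c R2=0xbf R3=0x8f R4=0xbf R5=0x1c  N=1 Z=0
after  6: R0=0x32 R1=0x3c R2=0xbf R3=0x8f R4=0xf1 R5=0x1c  N=1 Z=0
-- IRQ taken; context saved, return-PC = 7 --

K = 6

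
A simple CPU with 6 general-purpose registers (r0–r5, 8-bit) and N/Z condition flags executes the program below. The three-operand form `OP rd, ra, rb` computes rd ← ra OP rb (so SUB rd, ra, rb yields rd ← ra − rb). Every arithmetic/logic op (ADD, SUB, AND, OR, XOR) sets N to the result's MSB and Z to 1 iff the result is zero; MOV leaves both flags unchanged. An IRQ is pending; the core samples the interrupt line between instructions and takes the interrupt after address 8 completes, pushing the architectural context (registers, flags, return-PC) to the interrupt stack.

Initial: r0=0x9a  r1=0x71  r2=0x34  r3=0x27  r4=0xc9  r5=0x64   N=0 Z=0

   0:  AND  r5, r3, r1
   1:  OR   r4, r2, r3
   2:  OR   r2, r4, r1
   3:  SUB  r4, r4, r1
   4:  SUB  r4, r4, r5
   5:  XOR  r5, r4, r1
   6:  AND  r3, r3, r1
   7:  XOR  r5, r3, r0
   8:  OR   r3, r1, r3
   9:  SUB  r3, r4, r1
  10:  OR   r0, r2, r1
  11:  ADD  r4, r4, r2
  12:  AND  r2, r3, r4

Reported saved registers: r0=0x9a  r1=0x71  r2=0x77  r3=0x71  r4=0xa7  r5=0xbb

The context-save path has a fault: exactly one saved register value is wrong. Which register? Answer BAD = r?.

after  0: r0=0x9a r1=0x71 r2=0x34 r3=0x27 r4=0xc9 r5=0x21  N=0 Z=0
after  1: r0=0x9a r1=0x71 r2=0x34 r3=0x27 r4=0x37 r5=0x21  N=0 Z=0
after  2: r0=0x9a r1=0x71 r2=0x77 r3=0x27 r4=0x37 r5=0x21  N=0 Z=0
after  3: r0=0x9a r1=0x71 r2=0x77 r3=0x27 r4=0xc6 r5=0x21  N=1 Z=0
after  4: r0=0x9a r1=0x71 r2=0x77 r3=0x27 r4=0xa5 r5=0x21  N=1 Z=0
after  5: r0=0x9a r1=0x71 r2=0x77 r3=0x27 r4=0xa5 r5=0xd4  N=1 Z=0
after  6: r0=0x9a r1=0x71 r2=0x77 r3=0x21 r4=0xa5 r5=0xd4  N=0 Z=0
after  7: r0=0x9a r1=0x71 r2=0x77 r3=0x21 r4=0xa5 r5=0xbb  N=1 Z=0
after  8: r0=0x9a r1=0x71 r2=0x77 r3=0x71 r4=0xa5 r5=0xbb  N=0 Z=0
-- IRQ taken; context saved, return-PC = 9 --
mismatch: r4: reported 0xa7 vs actual 0xa5

BAD = r4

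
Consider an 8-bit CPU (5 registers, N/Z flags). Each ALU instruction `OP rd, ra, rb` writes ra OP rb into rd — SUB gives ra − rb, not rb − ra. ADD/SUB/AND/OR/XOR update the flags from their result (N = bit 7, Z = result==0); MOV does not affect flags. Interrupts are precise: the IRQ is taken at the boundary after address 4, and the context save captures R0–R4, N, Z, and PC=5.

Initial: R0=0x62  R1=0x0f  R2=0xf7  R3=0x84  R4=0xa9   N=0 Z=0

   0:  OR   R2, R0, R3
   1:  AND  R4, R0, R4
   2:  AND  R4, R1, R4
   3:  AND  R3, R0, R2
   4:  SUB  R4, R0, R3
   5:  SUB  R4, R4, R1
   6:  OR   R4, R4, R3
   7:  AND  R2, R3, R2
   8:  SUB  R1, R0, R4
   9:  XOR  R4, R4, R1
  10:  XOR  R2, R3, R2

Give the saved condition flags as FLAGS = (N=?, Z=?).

after  0: R0=0x62 R1=0x0f R2=0xe6 R3=0x84 R4=0xa9  N=1 Z=0
after  1: R0=0x62 R1=0x0f R2=0xe6 R3=0x84 R4=0x20  N=0 Z=0
after  2: R0=0x62 R1=0x0f R2=0xe6 R3=0x84 R4=0x00  N=0 Z=1
after  3: R0=0x62 R1=0x0f R2=0xe6 R3=0x62 R4=0x00  N=0 Z=0
after  4: R0=0x62 R1=0x0f R2=0xe6 R3=0x62 R4=0x00  N=0 Z=1
-- IRQ taken; context saved, return-PC = 5 --

FLAGS = (N=0, Z=1)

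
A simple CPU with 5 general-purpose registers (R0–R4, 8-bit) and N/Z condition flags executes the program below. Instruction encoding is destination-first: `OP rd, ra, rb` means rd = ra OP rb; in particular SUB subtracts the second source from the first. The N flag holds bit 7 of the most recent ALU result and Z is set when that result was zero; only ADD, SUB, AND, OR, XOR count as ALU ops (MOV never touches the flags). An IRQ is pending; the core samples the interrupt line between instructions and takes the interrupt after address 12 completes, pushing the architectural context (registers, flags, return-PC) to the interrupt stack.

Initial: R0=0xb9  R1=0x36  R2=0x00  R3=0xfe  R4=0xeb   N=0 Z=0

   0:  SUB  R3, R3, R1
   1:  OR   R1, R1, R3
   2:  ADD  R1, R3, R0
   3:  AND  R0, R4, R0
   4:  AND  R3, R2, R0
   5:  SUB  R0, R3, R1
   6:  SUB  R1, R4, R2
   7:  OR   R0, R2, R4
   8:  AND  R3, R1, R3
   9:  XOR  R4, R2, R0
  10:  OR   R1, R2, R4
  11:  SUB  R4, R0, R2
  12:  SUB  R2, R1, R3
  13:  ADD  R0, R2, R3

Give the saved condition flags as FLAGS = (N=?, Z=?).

after  0: R0=0xb9 R1=0x36 R2=0x00 R3=0xc8 R4=0xeb  N=1 Z=0
after  1: R0=0xb9 R1=0xfe R2=0x00 R3=0xc8 R4=0xeb  N=1 Z=0
after  2: R0=0xb9 R1=0x81 R2=0x00 R3=0xc8 R4=0xeb  N=1 Z=0
after  3: R0=0xa9 R1=0x81 R2=0x00 R3=0xc8 R4=0xeb  N=1 Z=0
after  4: R0=0xa9 R1=0x81 R2=0x00 R3=0x00 R4=0xeb  N=0 Z=1
after  5: R0=0x7f R1=0x81 R2=0x00 R3=0x00 R4=0xeb  N=0 Z=0
after  6: R0=0x7f R1=0xeb R2=0x00 R3=0x00 R4=0xeb  N=1 Z=0
after  7: R0=0xeb R1=0xeb R2=0x00 R3=0x00 R4=0xeb  N=1 Z=0
after  8: R0=0xeb R1=0xeb R2=0x00 R3=0x00 R4=0xeb  N=0 Z=1
after  9: R0=0xeb R1=0xeb R2=0x00 R3=0x00 R4=0xeb  N=1 Z=0
after 10: R0=0xeb R1=0xeb R2=0x00 R3=0x00 R4=0xeb  N=1 Z=0
after 11: R0=0xeb R1=0xeb R2=0x00 R3=0x00 R4=0xeb  N=1 Z=0
after 12: R0=0xeb R1=0xeb R2=0xeb R3=0x00 R4=0xeb  N=1 Z=0
-- IRQ taken; context saved, return-PC = 13 --

FLAGS = (N=1, Z=0)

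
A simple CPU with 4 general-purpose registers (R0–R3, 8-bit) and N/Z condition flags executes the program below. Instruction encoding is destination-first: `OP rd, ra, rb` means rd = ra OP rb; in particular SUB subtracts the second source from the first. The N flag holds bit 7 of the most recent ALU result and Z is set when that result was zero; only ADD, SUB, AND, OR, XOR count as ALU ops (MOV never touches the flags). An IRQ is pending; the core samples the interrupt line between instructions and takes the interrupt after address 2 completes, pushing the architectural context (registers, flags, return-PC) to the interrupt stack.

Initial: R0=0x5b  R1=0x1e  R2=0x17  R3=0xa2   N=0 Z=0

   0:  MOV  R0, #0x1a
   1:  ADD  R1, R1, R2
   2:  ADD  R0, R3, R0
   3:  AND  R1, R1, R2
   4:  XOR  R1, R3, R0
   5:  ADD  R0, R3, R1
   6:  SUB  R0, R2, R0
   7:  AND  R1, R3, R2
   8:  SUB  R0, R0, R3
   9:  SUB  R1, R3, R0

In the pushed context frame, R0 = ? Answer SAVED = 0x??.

after  0: R0=0x1a R1=0x1e R2=0x17 R3=0xa2  N=0 Z=0
after  1: R0=0x1a R1=0x35 R2=0x17 R3=0xa2  N=0 Z=0
after  2: R0=0xbc R1=0x35 R2=0x17 R3=0xa2  N=1 Z=0
-- IRQ taken; context saved, return-PC = 3 --

SAVED = 0xbc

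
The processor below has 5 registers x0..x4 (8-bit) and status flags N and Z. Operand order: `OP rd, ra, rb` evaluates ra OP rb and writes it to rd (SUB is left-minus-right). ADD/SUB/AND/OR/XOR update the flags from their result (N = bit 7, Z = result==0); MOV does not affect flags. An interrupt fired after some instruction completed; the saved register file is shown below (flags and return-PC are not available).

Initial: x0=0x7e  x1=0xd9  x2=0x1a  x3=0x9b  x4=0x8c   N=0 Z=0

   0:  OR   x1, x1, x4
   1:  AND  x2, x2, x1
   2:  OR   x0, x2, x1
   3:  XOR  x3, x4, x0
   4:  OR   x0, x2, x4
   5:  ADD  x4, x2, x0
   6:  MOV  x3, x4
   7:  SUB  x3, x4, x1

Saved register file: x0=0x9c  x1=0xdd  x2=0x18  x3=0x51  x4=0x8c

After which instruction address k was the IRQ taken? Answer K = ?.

K = 4

after  0: x0=0x7e x1=0xdd x2=0x1a x3=0x9b x4=0x8c  N=1 Z=0
after  1: x0=0x7e x1=0xdd x2=0x18 x3=0x9b x4=0x8c  N=0 Z=0
after  2: x0=0xdd x1=0xdd x2=0x18 x3=0x9b x4=0x8c  N=1 Z=0
after  3: x0=0xdd x1=0xdd x2=0x18 x3=0x51 x4=0x8c  N=0 Z=0
after  4: x0=0x9c x1=0xdd x2=0x18 x3=0x51 x4=0x8c  N=1 Z=0
-- IRQ taken; context saved, return-PC = 5 --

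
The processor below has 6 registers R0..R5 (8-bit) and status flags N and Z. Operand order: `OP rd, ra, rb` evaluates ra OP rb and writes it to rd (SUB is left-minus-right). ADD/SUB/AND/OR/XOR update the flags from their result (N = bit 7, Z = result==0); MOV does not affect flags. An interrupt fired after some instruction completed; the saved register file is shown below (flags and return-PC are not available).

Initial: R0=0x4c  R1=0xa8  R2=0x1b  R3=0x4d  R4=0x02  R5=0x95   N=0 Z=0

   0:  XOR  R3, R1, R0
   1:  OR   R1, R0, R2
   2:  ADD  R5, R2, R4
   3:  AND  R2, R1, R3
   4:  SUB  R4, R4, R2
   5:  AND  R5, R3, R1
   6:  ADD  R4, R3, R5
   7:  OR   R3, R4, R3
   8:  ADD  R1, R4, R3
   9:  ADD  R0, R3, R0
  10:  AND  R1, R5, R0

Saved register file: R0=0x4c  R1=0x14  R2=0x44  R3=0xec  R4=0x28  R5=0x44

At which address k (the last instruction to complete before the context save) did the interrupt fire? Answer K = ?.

after  0: R0=0x4c R1=0xa8 R2=0x1b R3=0xe4 R4=0x02 R5=0x95  N=1 Z=0
after  1: R0=0x4c R1=0x5f R2=0x1b R3=0xe4 R4=0x02 R5=0x95  N=0 Z=0
after  2: R0=0x4c R1=0x5f R2=0x1b R3=0xe4 R4=0x02 R5=0x1d  N=0 Z=0
after  3: R0=0x4c R1=0x5f R2=0x44 R3=0xe4 R4=0x02 R5=0x1d  N=0 Z=0
after  4: R0=0x4c R1=0x5f R2=0x44 R3=0xe4 R4=0xbe R5=0x1d  N=1 Z=0
after  5: R0=0x4c R1=0x5f R2=0x44 R3=0xe4 R4=0xbe R5=0x44  N=0 Z=0
after  6: R0=0x4c R1=0x5f R2=0x44 R3=0xe4 R4=0x28 R5=0x44  N=0 Z=0
after  7: R0=0x4c R1=0x5f R2=0x44 R3=0xec R4=0x28 R5=0x44  N=1 Z=0
after  8: R0=0x4c R1=0x14 R2=0x44 R3=0xec R4=0x28 R5=0x44  N=0 Z=0
-- IRQ taken; context saved, return-PC = 9 --

K = 8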